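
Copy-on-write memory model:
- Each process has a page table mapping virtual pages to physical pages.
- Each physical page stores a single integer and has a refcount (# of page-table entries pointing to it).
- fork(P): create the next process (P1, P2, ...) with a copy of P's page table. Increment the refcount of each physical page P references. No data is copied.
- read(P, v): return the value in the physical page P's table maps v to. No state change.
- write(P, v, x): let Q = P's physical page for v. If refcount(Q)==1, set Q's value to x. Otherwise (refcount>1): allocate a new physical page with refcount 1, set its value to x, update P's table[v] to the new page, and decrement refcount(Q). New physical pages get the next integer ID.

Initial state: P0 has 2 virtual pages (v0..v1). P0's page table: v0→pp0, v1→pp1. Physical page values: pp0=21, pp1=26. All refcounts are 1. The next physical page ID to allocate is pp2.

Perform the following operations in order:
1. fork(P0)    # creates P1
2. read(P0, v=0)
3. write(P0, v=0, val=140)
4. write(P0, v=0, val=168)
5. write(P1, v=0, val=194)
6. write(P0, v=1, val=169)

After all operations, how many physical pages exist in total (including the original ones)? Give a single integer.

Answer: 4

Derivation:
Op 1: fork(P0) -> P1. 2 ppages; refcounts: pp0:2 pp1:2
Op 2: read(P0, v0) -> 21. No state change.
Op 3: write(P0, v0, 140). refcount(pp0)=2>1 -> COPY to pp2. 3 ppages; refcounts: pp0:1 pp1:2 pp2:1
Op 4: write(P0, v0, 168). refcount(pp2)=1 -> write in place. 3 ppages; refcounts: pp0:1 pp1:2 pp2:1
Op 5: write(P1, v0, 194). refcount(pp0)=1 -> write in place. 3 ppages; refcounts: pp0:1 pp1:2 pp2:1
Op 6: write(P0, v1, 169). refcount(pp1)=2>1 -> COPY to pp3. 4 ppages; refcounts: pp0:1 pp1:1 pp2:1 pp3:1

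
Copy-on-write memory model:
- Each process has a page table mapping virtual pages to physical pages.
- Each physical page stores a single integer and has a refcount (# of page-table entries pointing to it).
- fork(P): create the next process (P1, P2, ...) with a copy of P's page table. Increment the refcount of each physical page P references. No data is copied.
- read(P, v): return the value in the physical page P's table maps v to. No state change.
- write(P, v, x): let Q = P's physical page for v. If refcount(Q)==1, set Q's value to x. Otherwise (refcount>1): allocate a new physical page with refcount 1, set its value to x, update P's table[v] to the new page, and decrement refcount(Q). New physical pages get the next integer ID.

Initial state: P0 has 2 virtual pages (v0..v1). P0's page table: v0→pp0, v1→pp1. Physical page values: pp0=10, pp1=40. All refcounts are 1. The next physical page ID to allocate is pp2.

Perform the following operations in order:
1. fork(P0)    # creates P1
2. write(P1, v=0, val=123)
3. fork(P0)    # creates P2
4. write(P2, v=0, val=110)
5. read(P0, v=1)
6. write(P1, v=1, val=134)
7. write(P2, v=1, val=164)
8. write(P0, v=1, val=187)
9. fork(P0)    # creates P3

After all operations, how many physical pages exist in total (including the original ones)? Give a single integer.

Op 1: fork(P0) -> P1. 2 ppages; refcounts: pp0:2 pp1:2
Op 2: write(P1, v0, 123). refcount(pp0)=2>1 -> COPY to pp2. 3 ppages; refcounts: pp0:1 pp1:2 pp2:1
Op 3: fork(P0) -> P2. 3 ppages; refcounts: pp0:2 pp1:3 pp2:1
Op 4: write(P2, v0, 110). refcount(pp0)=2>1 -> COPY to pp3. 4 ppages; refcounts: pp0:1 pp1:3 pp2:1 pp3:1
Op 5: read(P0, v1) -> 40. No state change.
Op 6: write(P1, v1, 134). refcount(pp1)=3>1 -> COPY to pp4. 5 ppages; refcounts: pp0:1 pp1:2 pp2:1 pp3:1 pp4:1
Op 7: write(P2, v1, 164). refcount(pp1)=2>1 -> COPY to pp5. 6 ppages; refcounts: pp0:1 pp1:1 pp2:1 pp3:1 pp4:1 pp5:1
Op 8: write(P0, v1, 187). refcount(pp1)=1 -> write in place. 6 ppages; refcounts: pp0:1 pp1:1 pp2:1 pp3:1 pp4:1 pp5:1
Op 9: fork(P0) -> P3. 6 ppages; refcounts: pp0:2 pp1:2 pp2:1 pp3:1 pp4:1 pp5:1

Answer: 6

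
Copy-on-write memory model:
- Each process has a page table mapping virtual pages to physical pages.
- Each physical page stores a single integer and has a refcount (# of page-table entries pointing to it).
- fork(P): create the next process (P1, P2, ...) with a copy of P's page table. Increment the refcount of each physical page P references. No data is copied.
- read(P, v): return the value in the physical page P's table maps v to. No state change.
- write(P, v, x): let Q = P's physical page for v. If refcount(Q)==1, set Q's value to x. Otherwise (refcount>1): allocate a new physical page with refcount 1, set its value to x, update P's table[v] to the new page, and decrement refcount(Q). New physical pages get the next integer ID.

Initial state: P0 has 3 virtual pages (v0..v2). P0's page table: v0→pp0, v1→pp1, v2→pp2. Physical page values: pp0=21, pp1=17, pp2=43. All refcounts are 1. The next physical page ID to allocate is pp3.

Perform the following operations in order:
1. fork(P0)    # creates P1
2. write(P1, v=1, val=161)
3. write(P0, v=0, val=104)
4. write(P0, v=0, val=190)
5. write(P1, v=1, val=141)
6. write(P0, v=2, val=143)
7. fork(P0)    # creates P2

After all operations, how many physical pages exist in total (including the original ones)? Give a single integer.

Op 1: fork(P0) -> P1. 3 ppages; refcounts: pp0:2 pp1:2 pp2:2
Op 2: write(P1, v1, 161). refcount(pp1)=2>1 -> COPY to pp3. 4 ppages; refcounts: pp0:2 pp1:1 pp2:2 pp3:1
Op 3: write(P0, v0, 104). refcount(pp0)=2>1 -> COPY to pp4. 5 ppages; refcounts: pp0:1 pp1:1 pp2:2 pp3:1 pp4:1
Op 4: write(P0, v0, 190). refcount(pp4)=1 -> write in place. 5 ppages; refcounts: pp0:1 pp1:1 pp2:2 pp3:1 pp4:1
Op 5: write(P1, v1, 141). refcount(pp3)=1 -> write in place. 5 ppages; refcounts: pp0:1 pp1:1 pp2:2 pp3:1 pp4:1
Op 6: write(P0, v2, 143). refcount(pp2)=2>1 -> COPY to pp5. 6 ppages; refcounts: pp0:1 pp1:1 pp2:1 pp3:1 pp4:1 pp5:1
Op 7: fork(P0) -> P2. 6 ppages; refcounts: pp0:1 pp1:2 pp2:1 pp3:1 pp4:2 pp5:2

Answer: 6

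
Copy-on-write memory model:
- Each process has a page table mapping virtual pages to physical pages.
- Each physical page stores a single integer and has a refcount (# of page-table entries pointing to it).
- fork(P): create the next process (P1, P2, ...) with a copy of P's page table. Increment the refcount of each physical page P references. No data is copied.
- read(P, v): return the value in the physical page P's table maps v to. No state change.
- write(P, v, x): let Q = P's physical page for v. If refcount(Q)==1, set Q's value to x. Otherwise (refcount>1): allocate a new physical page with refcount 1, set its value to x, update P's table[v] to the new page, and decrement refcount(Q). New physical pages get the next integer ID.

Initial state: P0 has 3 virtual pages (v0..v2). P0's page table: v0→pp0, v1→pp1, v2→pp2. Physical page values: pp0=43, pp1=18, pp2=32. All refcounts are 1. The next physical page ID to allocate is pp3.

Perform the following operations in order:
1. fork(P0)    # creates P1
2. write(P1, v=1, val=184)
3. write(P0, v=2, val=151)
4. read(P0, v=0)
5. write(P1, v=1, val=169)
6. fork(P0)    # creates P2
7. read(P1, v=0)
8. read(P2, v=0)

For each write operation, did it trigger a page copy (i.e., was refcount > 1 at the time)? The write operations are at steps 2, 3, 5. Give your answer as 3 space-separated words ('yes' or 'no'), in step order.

Op 1: fork(P0) -> P1. 3 ppages; refcounts: pp0:2 pp1:2 pp2:2
Op 2: write(P1, v1, 184). refcount(pp1)=2>1 -> COPY to pp3. 4 ppages; refcounts: pp0:2 pp1:1 pp2:2 pp3:1
Op 3: write(P0, v2, 151). refcount(pp2)=2>1 -> COPY to pp4. 5 ppages; refcounts: pp0:2 pp1:1 pp2:1 pp3:1 pp4:1
Op 4: read(P0, v0) -> 43. No state change.
Op 5: write(P1, v1, 169). refcount(pp3)=1 -> write in place. 5 ppages; refcounts: pp0:2 pp1:1 pp2:1 pp3:1 pp4:1
Op 6: fork(P0) -> P2. 5 ppages; refcounts: pp0:3 pp1:2 pp2:1 pp3:1 pp4:2
Op 7: read(P1, v0) -> 43. No state change.
Op 8: read(P2, v0) -> 43. No state change.

yes yes no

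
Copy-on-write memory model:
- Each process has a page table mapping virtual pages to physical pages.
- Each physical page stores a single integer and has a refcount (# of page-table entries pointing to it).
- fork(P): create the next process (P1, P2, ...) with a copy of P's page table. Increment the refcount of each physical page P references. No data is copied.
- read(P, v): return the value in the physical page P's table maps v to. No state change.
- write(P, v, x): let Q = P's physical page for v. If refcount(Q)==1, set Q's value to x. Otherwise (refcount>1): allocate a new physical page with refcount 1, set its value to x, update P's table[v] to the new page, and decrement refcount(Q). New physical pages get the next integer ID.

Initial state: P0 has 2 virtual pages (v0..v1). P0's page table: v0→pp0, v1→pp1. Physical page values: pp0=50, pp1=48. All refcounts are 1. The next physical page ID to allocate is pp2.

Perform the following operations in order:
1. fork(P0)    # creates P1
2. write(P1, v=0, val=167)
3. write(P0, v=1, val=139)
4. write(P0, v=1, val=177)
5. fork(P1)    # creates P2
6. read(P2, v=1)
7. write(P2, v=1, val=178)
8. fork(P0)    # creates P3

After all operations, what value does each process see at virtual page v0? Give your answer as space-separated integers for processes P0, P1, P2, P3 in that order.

Answer: 50 167 167 50

Derivation:
Op 1: fork(P0) -> P1. 2 ppages; refcounts: pp0:2 pp1:2
Op 2: write(P1, v0, 167). refcount(pp0)=2>1 -> COPY to pp2. 3 ppages; refcounts: pp0:1 pp1:2 pp2:1
Op 3: write(P0, v1, 139). refcount(pp1)=2>1 -> COPY to pp3. 4 ppages; refcounts: pp0:1 pp1:1 pp2:1 pp3:1
Op 4: write(P0, v1, 177). refcount(pp3)=1 -> write in place. 4 ppages; refcounts: pp0:1 pp1:1 pp2:1 pp3:1
Op 5: fork(P1) -> P2. 4 ppages; refcounts: pp0:1 pp1:2 pp2:2 pp3:1
Op 6: read(P2, v1) -> 48. No state change.
Op 7: write(P2, v1, 178). refcount(pp1)=2>1 -> COPY to pp4. 5 ppages; refcounts: pp0:1 pp1:1 pp2:2 pp3:1 pp4:1
Op 8: fork(P0) -> P3. 5 ppages; refcounts: pp0:2 pp1:1 pp2:2 pp3:2 pp4:1
P0: v0 -> pp0 = 50
P1: v0 -> pp2 = 167
P2: v0 -> pp2 = 167
P3: v0 -> pp0 = 50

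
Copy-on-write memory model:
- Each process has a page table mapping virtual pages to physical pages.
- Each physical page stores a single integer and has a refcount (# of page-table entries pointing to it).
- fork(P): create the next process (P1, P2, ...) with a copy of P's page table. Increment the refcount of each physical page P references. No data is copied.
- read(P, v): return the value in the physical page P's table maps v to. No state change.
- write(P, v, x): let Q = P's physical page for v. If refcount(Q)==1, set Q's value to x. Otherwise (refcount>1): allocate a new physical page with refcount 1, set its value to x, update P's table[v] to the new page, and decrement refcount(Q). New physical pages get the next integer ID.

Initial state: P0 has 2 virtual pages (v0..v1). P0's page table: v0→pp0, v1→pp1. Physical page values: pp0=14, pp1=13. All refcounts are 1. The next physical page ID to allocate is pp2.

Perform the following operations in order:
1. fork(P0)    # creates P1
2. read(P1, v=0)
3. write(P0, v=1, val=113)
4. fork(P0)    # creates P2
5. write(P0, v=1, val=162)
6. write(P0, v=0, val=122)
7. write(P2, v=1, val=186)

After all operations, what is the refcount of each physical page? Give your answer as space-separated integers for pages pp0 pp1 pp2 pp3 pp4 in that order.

Answer: 2 1 1 1 1

Derivation:
Op 1: fork(P0) -> P1. 2 ppages; refcounts: pp0:2 pp1:2
Op 2: read(P1, v0) -> 14. No state change.
Op 3: write(P0, v1, 113). refcount(pp1)=2>1 -> COPY to pp2. 3 ppages; refcounts: pp0:2 pp1:1 pp2:1
Op 4: fork(P0) -> P2. 3 ppages; refcounts: pp0:3 pp1:1 pp2:2
Op 5: write(P0, v1, 162). refcount(pp2)=2>1 -> COPY to pp3. 4 ppages; refcounts: pp0:3 pp1:1 pp2:1 pp3:1
Op 6: write(P0, v0, 122). refcount(pp0)=3>1 -> COPY to pp4. 5 ppages; refcounts: pp0:2 pp1:1 pp2:1 pp3:1 pp4:1
Op 7: write(P2, v1, 186). refcount(pp2)=1 -> write in place. 5 ppages; refcounts: pp0:2 pp1:1 pp2:1 pp3:1 pp4:1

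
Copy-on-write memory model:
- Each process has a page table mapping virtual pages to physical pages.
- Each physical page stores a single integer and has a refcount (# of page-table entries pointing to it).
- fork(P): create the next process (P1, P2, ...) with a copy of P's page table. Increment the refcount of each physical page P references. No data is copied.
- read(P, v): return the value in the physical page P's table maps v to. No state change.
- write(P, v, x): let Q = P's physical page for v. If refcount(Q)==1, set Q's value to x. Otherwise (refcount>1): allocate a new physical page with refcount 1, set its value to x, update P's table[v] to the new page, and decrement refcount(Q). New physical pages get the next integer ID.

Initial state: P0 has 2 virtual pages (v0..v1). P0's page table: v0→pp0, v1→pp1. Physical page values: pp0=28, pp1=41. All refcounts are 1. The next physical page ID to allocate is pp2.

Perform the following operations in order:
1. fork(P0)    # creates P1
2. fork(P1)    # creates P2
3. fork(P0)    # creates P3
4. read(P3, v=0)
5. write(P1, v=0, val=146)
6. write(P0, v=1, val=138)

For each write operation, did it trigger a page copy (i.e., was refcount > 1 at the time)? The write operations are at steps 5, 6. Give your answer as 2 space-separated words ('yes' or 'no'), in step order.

Op 1: fork(P0) -> P1. 2 ppages; refcounts: pp0:2 pp1:2
Op 2: fork(P1) -> P2. 2 ppages; refcounts: pp0:3 pp1:3
Op 3: fork(P0) -> P3. 2 ppages; refcounts: pp0:4 pp1:4
Op 4: read(P3, v0) -> 28. No state change.
Op 5: write(P1, v0, 146). refcount(pp0)=4>1 -> COPY to pp2. 3 ppages; refcounts: pp0:3 pp1:4 pp2:1
Op 6: write(P0, v1, 138). refcount(pp1)=4>1 -> COPY to pp3. 4 ppages; refcounts: pp0:3 pp1:3 pp2:1 pp3:1

yes yes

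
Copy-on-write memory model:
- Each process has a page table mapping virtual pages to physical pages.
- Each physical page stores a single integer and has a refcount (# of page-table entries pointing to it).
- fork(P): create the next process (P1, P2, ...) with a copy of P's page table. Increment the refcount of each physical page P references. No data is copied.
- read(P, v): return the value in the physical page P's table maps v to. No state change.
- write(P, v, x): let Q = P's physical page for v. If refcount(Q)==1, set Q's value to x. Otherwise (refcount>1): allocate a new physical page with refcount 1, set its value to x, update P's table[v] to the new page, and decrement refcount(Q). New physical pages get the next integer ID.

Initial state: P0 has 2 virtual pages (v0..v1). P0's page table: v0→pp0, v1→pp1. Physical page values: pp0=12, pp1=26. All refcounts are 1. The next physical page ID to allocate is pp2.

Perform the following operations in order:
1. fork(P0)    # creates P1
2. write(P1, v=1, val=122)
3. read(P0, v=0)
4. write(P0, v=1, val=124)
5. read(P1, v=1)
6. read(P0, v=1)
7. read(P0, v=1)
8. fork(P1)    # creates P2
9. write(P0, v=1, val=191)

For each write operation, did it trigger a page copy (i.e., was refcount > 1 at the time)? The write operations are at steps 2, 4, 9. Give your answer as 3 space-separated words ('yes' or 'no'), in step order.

Op 1: fork(P0) -> P1. 2 ppages; refcounts: pp0:2 pp1:2
Op 2: write(P1, v1, 122). refcount(pp1)=2>1 -> COPY to pp2. 3 ppages; refcounts: pp0:2 pp1:1 pp2:1
Op 3: read(P0, v0) -> 12. No state change.
Op 4: write(P0, v1, 124). refcount(pp1)=1 -> write in place. 3 ppages; refcounts: pp0:2 pp1:1 pp2:1
Op 5: read(P1, v1) -> 122. No state change.
Op 6: read(P0, v1) -> 124. No state change.
Op 7: read(P0, v1) -> 124. No state change.
Op 8: fork(P1) -> P2. 3 ppages; refcounts: pp0:3 pp1:1 pp2:2
Op 9: write(P0, v1, 191). refcount(pp1)=1 -> write in place. 3 ppages; refcounts: pp0:3 pp1:1 pp2:2

yes no no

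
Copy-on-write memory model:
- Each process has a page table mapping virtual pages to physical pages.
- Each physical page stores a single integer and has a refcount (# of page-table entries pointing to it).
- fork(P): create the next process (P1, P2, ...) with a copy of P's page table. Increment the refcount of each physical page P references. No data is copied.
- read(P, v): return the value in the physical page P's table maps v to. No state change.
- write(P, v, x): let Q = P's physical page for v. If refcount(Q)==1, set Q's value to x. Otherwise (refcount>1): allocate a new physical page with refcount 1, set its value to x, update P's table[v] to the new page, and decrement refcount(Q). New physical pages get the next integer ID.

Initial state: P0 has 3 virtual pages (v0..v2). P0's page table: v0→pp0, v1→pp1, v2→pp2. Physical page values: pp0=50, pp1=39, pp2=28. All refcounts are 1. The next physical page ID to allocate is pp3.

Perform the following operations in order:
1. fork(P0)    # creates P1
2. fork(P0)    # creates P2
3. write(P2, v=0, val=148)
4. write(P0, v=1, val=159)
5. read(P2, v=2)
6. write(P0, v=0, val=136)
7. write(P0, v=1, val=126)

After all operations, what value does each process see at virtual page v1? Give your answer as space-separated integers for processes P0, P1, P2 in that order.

Op 1: fork(P0) -> P1. 3 ppages; refcounts: pp0:2 pp1:2 pp2:2
Op 2: fork(P0) -> P2. 3 ppages; refcounts: pp0:3 pp1:3 pp2:3
Op 3: write(P2, v0, 148). refcount(pp0)=3>1 -> COPY to pp3. 4 ppages; refcounts: pp0:2 pp1:3 pp2:3 pp3:1
Op 4: write(P0, v1, 159). refcount(pp1)=3>1 -> COPY to pp4. 5 ppages; refcounts: pp0:2 pp1:2 pp2:3 pp3:1 pp4:1
Op 5: read(P2, v2) -> 28. No state change.
Op 6: write(P0, v0, 136). refcount(pp0)=2>1 -> COPY to pp5. 6 ppages; refcounts: pp0:1 pp1:2 pp2:3 pp3:1 pp4:1 pp5:1
Op 7: write(P0, v1, 126). refcount(pp4)=1 -> write in place. 6 ppages; refcounts: pp0:1 pp1:2 pp2:3 pp3:1 pp4:1 pp5:1
P0: v1 -> pp4 = 126
P1: v1 -> pp1 = 39
P2: v1 -> pp1 = 39

Answer: 126 39 39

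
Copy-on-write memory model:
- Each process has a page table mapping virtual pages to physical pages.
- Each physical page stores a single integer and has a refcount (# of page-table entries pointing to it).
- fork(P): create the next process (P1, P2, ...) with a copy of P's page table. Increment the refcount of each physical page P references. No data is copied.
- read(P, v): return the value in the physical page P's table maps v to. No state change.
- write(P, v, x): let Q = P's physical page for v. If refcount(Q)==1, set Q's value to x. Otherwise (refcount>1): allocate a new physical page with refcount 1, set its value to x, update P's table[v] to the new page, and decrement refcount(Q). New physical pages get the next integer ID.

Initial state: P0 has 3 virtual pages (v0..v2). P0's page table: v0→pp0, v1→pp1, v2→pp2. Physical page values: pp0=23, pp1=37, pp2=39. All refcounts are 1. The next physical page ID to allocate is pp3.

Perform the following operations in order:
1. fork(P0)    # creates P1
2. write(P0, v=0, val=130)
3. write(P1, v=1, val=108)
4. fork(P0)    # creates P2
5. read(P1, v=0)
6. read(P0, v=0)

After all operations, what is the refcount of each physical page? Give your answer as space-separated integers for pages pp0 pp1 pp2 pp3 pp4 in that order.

Answer: 1 2 3 2 1

Derivation:
Op 1: fork(P0) -> P1. 3 ppages; refcounts: pp0:2 pp1:2 pp2:2
Op 2: write(P0, v0, 130). refcount(pp0)=2>1 -> COPY to pp3. 4 ppages; refcounts: pp0:1 pp1:2 pp2:2 pp3:1
Op 3: write(P1, v1, 108). refcount(pp1)=2>1 -> COPY to pp4. 5 ppages; refcounts: pp0:1 pp1:1 pp2:2 pp3:1 pp4:1
Op 4: fork(P0) -> P2. 5 ppages; refcounts: pp0:1 pp1:2 pp2:3 pp3:2 pp4:1
Op 5: read(P1, v0) -> 23. No state change.
Op 6: read(P0, v0) -> 130. No state change.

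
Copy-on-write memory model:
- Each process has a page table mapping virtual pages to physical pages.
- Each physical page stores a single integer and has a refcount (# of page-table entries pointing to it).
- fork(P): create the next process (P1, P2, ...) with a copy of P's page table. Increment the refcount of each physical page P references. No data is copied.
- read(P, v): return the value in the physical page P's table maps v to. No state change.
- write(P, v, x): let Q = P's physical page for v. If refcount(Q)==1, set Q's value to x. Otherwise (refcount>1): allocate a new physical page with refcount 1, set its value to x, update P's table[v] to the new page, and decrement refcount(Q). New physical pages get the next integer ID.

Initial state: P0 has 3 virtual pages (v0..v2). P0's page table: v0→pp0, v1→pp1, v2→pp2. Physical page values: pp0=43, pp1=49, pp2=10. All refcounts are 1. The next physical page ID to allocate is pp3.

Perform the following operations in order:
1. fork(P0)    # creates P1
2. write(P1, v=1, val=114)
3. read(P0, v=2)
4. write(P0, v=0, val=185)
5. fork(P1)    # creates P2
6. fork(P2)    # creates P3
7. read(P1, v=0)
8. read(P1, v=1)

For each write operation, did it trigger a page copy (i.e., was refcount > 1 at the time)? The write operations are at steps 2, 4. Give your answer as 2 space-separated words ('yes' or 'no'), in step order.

Op 1: fork(P0) -> P1. 3 ppages; refcounts: pp0:2 pp1:2 pp2:2
Op 2: write(P1, v1, 114). refcount(pp1)=2>1 -> COPY to pp3. 4 ppages; refcounts: pp0:2 pp1:1 pp2:2 pp3:1
Op 3: read(P0, v2) -> 10. No state change.
Op 4: write(P0, v0, 185). refcount(pp0)=2>1 -> COPY to pp4. 5 ppages; refcounts: pp0:1 pp1:1 pp2:2 pp3:1 pp4:1
Op 5: fork(P1) -> P2. 5 ppages; refcounts: pp0:2 pp1:1 pp2:3 pp3:2 pp4:1
Op 6: fork(P2) -> P3. 5 ppages; refcounts: pp0:3 pp1:1 pp2:4 pp3:3 pp4:1
Op 7: read(P1, v0) -> 43. No state change.
Op 8: read(P1, v1) -> 114. No state change.

yes yes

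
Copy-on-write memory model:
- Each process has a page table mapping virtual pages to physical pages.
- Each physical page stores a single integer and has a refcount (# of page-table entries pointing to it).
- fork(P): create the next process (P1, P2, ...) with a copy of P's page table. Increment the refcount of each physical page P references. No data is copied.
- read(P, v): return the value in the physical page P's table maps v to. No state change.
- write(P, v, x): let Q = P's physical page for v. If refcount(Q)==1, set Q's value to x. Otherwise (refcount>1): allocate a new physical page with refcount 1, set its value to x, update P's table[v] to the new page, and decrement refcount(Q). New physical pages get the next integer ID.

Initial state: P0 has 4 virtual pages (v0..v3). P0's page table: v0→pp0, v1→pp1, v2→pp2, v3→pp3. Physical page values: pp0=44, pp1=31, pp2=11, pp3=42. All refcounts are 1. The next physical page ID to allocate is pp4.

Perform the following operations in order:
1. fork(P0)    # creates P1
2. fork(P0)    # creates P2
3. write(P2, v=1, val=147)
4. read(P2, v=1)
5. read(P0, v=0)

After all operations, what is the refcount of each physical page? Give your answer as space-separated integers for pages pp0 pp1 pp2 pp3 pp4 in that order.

Op 1: fork(P0) -> P1. 4 ppages; refcounts: pp0:2 pp1:2 pp2:2 pp3:2
Op 2: fork(P0) -> P2. 4 ppages; refcounts: pp0:3 pp1:3 pp2:3 pp3:3
Op 3: write(P2, v1, 147). refcount(pp1)=3>1 -> COPY to pp4. 5 ppages; refcounts: pp0:3 pp1:2 pp2:3 pp3:3 pp4:1
Op 4: read(P2, v1) -> 147. No state change.
Op 5: read(P0, v0) -> 44. No state change.

Answer: 3 2 3 3 1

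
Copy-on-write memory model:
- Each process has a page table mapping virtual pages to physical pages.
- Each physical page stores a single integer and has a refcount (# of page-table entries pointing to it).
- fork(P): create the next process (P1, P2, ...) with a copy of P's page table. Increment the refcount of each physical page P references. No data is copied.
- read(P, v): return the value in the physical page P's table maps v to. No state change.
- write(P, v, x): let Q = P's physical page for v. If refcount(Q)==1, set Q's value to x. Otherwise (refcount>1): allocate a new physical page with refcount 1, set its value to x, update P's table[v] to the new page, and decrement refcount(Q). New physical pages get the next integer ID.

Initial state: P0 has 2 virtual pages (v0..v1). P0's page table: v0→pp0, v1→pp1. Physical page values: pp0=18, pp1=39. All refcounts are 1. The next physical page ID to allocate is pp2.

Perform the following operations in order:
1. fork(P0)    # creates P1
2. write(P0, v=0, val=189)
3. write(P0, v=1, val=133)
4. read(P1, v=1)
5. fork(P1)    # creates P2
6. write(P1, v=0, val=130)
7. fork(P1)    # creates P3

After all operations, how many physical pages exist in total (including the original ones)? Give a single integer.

Op 1: fork(P0) -> P1. 2 ppages; refcounts: pp0:2 pp1:2
Op 2: write(P0, v0, 189). refcount(pp0)=2>1 -> COPY to pp2. 3 ppages; refcounts: pp0:1 pp1:2 pp2:1
Op 3: write(P0, v1, 133). refcount(pp1)=2>1 -> COPY to pp3. 4 ppages; refcounts: pp0:1 pp1:1 pp2:1 pp3:1
Op 4: read(P1, v1) -> 39. No state change.
Op 5: fork(P1) -> P2. 4 ppages; refcounts: pp0:2 pp1:2 pp2:1 pp3:1
Op 6: write(P1, v0, 130). refcount(pp0)=2>1 -> COPY to pp4. 5 ppages; refcounts: pp0:1 pp1:2 pp2:1 pp3:1 pp4:1
Op 7: fork(P1) -> P3. 5 ppages; refcounts: pp0:1 pp1:3 pp2:1 pp3:1 pp4:2

Answer: 5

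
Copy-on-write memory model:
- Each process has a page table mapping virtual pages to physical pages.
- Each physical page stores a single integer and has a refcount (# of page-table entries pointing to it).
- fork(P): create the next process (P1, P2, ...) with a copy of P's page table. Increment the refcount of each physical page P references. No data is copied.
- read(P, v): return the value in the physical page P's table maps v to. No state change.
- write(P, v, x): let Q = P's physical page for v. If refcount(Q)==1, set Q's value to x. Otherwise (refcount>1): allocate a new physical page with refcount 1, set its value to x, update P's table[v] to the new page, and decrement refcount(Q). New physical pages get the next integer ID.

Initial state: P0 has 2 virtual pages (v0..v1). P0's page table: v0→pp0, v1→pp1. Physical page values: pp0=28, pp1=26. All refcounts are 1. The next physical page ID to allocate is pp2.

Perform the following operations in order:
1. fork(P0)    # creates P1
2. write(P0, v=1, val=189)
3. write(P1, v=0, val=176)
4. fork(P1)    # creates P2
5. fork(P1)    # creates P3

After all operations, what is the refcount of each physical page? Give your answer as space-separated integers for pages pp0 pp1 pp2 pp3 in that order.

Answer: 1 3 1 3

Derivation:
Op 1: fork(P0) -> P1. 2 ppages; refcounts: pp0:2 pp1:2
Op 2: write(P0, v1, 189). refcount(pp1)=2>1 -> COPY to pp2. 3 ppages; refcounts: pp0:2 pp1:1 pp2:1
Op 3: write(P1, v0, 176). refcount(pp0)=2>1 -> COPY to pp3. 4 ppages; refcounts: pp0:1 pp1:1 pp2:1 pp3:1
Op 4: fork(P1) -> P2. 4 ppages; refcounts: pp0:1 pp1:2 pp2:1 pp3:2
Op 5: fork(P1) -> P3. 4 ppages; refcounts: pp0:1 pp1:3 pp2:1 pp3:3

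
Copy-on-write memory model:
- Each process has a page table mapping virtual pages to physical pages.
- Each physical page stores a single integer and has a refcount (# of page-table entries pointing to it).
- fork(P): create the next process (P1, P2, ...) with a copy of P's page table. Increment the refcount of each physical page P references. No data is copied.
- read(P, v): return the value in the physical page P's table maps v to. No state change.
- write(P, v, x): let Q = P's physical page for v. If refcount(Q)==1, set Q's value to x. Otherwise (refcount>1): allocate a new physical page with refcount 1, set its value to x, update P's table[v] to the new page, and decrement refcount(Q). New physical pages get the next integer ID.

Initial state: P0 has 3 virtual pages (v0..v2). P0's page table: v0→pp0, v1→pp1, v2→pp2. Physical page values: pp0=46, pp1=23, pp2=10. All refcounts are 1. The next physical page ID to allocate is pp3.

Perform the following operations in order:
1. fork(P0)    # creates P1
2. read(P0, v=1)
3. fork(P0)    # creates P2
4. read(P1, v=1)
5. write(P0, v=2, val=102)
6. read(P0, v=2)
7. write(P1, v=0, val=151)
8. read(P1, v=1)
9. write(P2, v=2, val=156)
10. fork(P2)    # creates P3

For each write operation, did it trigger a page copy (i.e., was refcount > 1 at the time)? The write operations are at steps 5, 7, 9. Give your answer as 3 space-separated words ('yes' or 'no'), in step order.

Op 1: fork(P0) -> P1. 3 ppages; refcounts: pp0:2 pp1:2 pp2:2
Op 2: read(P0, v1) -> 23. No state change.
Op 3: fork(P0) -> P2. 3 ppages; refcounts: pp0:3 pp1:3 pp2:3
Op 4: read(P1, v1) -> 23. No state change.
Op 5: write(P0, v2, 102). refcount(pp2)=3>1 -> COPY to pp3. 4 ppages; refcounts: pp0:3 pp1:3 pp2:2 pp3:1
Op 6: read(P0, v2) -> 102. No state change.
Op 7: write(P1, v0, 151). refcount(pp0)=3>1 -> COPY to pp4. 5 ppages; refcounts: pp0:2 pp1:3 pp2:2 pp3:1 pp4:1
Op 8: read(P1, v1) -> 23. No state change.
Op 9: write(P2, v2, 156). refcount(pp2)=2>1 -> COPY to pp5. 6 ppages; refcounts: pp0:2 pp1:3 pp2:1 pp3:1 pp4:1 pp5:1
Op 10: fork(P2) -> P3. 6 ppages; refcounts: pp0:3 pp1:4 pp2:1 pp3:1 pp4:1 pp5:2

yes yes yes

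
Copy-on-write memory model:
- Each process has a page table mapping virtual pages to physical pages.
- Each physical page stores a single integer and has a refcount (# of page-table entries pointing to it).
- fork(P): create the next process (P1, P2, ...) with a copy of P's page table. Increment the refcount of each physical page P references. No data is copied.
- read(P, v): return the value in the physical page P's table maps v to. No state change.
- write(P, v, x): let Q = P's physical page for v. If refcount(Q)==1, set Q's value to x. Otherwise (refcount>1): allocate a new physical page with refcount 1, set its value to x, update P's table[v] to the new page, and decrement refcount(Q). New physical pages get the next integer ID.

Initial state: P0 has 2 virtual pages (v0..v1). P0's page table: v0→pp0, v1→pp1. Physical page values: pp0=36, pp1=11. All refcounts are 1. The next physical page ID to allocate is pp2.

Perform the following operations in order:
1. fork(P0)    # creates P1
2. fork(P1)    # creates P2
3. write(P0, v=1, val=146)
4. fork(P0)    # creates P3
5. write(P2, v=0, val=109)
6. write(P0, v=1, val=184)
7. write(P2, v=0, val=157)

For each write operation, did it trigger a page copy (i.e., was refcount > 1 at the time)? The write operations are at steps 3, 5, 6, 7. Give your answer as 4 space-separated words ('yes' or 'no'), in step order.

Op 1: fork(P0) -> P1. 2 ppages; refcounts: pp0:2 pp1:2
Op 2: fork(P1) -> P2. 2 ppages; refcounts: pp0:3 pp1:3
Op 3: write(P0, v1, 146). refcount(pp1)=3>1 -> COPY to pp2. 3 ppages; refcounts: pp0:3 pp1:2 pp2:1
Op 4: fork(P0) -> P3. 3 ppages; refcounts: pp0:4 pp1:2 pp2:2
Op 5: write(P2, v0, 109). refcount(pp0)=4>1 -> COPY to pp3. 4 ppages; refcounts: pp0:3 pp1:2 pp2:2 pp3:1
Op 6: write(P0, v1, 184). refcount(pp2)=2>1 -> COPY to pp4. 5 ppages; refcounts: pp0:3 pp1:2 pp2:1 pp3:1 pp4:1
Op 7: write(P2, v0, 157). refcount(pp3)=1 -> write in place. 5 ppages; refcounts: pp0:3 pp1:2 pp2:1 pp3:1 pp4:1

yes yes yes no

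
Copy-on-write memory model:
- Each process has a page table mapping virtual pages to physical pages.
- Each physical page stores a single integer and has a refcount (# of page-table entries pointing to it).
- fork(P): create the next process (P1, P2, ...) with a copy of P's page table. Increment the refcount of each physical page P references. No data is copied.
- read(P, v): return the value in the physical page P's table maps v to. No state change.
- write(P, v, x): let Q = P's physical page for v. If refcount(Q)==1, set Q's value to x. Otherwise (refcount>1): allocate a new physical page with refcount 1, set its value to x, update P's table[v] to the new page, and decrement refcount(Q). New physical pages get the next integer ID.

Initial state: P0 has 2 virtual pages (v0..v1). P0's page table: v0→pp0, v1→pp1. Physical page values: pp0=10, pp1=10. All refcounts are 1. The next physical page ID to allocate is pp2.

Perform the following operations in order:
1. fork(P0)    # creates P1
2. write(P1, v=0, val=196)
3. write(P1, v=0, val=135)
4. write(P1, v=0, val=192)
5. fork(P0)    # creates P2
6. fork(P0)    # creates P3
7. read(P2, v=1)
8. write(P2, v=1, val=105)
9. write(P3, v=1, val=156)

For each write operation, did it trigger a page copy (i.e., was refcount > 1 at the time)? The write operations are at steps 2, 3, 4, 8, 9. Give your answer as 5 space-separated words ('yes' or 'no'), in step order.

Op 1: fork(P0) -> P1. 2 ppages; refcounts: pp0:2 pp1:2
Op 2: write(P1, v0, 196). refcount(pp0)=2>1 -> COPY to pp2. 3 ppages; refcounts: pp0:1 pp1:2 pp2:1
Op 3: write(P1, v0, 135). refcount(pp2)=1 -> write in place. 3 ppages; refcounts: pp0:1 pp1:2 pp2:1
Op 4: write(P1, v0, 192). refcount(pp2)=1 -> write in place. 3 ppages; refcounts: pp0:1 pp1:2 pp2:1
Op 5: fork(P0) -> P2. 3 ppages; refcounts: pp0:2 pp1:3 pp2:1
Op 6: fork(P0) -> P3. 3 ppages; refcounts: pp0:3 pp1:4 pp2:1
Op 7: read(P2, v1) -> 10. No state change.
Op 8: write(P2, v1, 105). refcount(pp1)=4>1 -> COPY to pp3. 4 ppages; refcounts: pp0:3 pp1:3 pp2:1 pp3:1
Op 9: write(P3, v1, 156). refcount(pp1)=3>1 -> COPY to pp4. 5 ppages; refcounts: pp0:3 pp1:2 pp2:1 pp3:1 pp4:1

yes no no yes yes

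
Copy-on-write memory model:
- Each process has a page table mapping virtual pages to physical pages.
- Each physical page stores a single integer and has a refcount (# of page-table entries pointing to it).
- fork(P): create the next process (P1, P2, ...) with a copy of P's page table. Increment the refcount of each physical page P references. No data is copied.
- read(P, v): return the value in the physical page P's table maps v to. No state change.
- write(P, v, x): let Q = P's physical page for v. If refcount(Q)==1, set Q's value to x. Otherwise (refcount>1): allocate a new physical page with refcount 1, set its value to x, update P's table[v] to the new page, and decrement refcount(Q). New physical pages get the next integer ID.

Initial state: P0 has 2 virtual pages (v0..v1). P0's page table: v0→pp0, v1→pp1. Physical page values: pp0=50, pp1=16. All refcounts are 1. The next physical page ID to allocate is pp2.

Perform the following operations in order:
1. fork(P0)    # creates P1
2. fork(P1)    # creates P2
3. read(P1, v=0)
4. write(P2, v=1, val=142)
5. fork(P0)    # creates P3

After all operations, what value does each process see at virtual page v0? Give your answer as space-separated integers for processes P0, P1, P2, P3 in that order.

Answer: 50 50 50 50

Derivation:
Op 1: fork(P0) -> P1. 2 ppages; refcounts: pp0:2 pp1:2
Op 2: fork(P1) -> P2. 2 ppages; refcounts: pp0:3 pp1:3
Op 3: read(P1, v0) -> 50. No state change.
Op 4: write(P2, v1, 142). refcount(pp1)=3>1 -> COPY to pp2. 3 ppages; refcounts: pp0:3 pp1:2 pp2:1
Op 5: fork(P0) -> P3. 3 ppages; refcounts: pp0:4 pp1:3 pp2:1
P0: v0 -> pp0 = 50
P1: v0 -> pp0 = 50
P2: v0 -> pp0 = 50
P3: v0 -> pp0 = 50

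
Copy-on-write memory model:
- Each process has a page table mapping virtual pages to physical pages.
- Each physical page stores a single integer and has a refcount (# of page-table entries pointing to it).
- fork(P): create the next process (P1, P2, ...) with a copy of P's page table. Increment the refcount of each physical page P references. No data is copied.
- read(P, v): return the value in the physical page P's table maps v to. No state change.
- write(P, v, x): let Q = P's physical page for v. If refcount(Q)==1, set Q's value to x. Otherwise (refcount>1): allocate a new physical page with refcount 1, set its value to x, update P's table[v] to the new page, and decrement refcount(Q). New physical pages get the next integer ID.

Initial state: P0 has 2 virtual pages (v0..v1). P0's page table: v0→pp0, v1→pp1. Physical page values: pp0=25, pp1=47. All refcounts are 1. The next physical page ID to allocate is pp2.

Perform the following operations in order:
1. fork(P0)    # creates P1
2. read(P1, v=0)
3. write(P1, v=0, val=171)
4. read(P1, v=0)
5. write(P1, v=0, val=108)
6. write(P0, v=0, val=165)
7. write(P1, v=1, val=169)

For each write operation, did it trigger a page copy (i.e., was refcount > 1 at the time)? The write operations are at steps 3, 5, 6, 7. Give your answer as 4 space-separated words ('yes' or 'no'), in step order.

Op 1: fork(P0) -> P1. 2 ppages; refcounts: pp0:2 pp1:2
Op 2: read(P1, v0) -> 25. No state change.
Op 3: write(P1, v0, 171). refcount(pp0)=2>1 -> COPY to pp2. 3 ppages; refcounts: pp0:1 pp1:2 pp2:1
Op 4: read(P1, v0) -> 171. No state change.
Op 5: write(P1, v0, 108). refcount(pp2)=1 -> write in place. 3 ppages; refcounts: pp0:1 pp1:2 pp2:1
Op 6: write(P0, v0, 165). refcount(pp0)=1 -> write in place. 3 ppages; refcounts: pp0:1 pp1:2 pp2:1
Op 7: write(P1, v1, 169). refcount(pp1)=2>1 -> COPY to pp3. 4 ppages; refcounts: pp0:1 pp1:1 pp2:1 pp3:1

yes no no yes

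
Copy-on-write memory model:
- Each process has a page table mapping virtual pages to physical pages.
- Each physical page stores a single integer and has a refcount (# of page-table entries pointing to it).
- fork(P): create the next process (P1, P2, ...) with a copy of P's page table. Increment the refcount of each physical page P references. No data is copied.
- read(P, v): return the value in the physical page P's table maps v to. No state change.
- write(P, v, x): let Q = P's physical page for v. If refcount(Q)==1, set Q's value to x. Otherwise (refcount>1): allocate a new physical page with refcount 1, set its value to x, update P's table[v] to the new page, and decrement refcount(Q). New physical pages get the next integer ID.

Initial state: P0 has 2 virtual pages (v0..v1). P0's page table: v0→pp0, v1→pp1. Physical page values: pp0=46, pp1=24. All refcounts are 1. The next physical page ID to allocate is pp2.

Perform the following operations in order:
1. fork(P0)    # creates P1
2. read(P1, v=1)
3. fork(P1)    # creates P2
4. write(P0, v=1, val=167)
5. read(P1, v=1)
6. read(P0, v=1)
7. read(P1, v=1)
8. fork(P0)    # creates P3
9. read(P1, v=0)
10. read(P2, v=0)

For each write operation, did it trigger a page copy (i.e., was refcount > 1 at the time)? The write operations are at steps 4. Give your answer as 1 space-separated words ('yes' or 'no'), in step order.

Op 1: fork(P0) -> P1. 2 ppages; refcounts: pp0:2 pp1:2
Op 2: read(P1, v1) -> 24. No state change.
Op 3: fork(P1) -> P2. 2 ppages; refcounts: pp0:3 pp1:3
Op 4: write(P0, v1, 167). refcount(pp1)=3>1 -> COPY to pp2. 3 ppages; refcounts: pp0:3 pp1:2 pp2:1
Op 5: read(P1, v1) -> 24. No state change.
Op 6: read(P0, v1) -> 167. No state change.
Op 7: read(P1, v1) -> 24. No state change.
Op 8: fork(P0) -> P3. 3 ppages; refcounts: pp0:4 pp1:2 pp2:2
Op 9: read(P1, v0) -> 46. No state change.
Op 10: read(P2, v0) -> 46. No state change.

yes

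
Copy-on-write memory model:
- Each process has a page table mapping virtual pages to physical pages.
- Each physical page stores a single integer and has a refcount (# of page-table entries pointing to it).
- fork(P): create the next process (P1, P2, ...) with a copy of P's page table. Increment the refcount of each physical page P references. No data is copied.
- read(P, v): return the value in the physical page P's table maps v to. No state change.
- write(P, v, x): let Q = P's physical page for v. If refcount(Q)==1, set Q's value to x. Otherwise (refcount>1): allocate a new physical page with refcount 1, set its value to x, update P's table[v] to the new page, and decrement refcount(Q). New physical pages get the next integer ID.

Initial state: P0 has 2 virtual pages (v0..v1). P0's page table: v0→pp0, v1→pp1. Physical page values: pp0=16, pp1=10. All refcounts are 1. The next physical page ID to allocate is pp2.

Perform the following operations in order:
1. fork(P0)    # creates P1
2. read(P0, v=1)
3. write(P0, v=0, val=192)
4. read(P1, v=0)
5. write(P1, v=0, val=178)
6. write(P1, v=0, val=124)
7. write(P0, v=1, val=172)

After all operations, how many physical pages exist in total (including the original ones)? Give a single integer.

Op 1: fork(P0) -> P1. 2 ppages; refcounts: pp0:2 pp1:2
Op 2: read(P0, v1) -> 10. No state change.
Op 3: write(P0, v0, 192). refcount(pp0)=2>1 -> COPY to pp2. 3 ppages; refcounts: pp0:1 pp1:2 pp2:1
Op 4: read(P1, v0) -> 16. No state change.
Op 5: write(P1, v0, 178). refcount(pp0)=1 -> write in place. 3 ppages; refcounts: pp0:1 pp1:2 pp2:1
Op 6: write(P1, v0, 124). refcount(pp0)=1 -> write in place. 3 ppages; refcounts: pp0:1 pp1:2 pp2:1
Op 7: write(P0, v1, 172). refcount(pp1)=2>1 -> COPY to pp3. 4 ppages; refcounts: pp0:1 pp1:1 pp2:1 pp3:1

Answer: 4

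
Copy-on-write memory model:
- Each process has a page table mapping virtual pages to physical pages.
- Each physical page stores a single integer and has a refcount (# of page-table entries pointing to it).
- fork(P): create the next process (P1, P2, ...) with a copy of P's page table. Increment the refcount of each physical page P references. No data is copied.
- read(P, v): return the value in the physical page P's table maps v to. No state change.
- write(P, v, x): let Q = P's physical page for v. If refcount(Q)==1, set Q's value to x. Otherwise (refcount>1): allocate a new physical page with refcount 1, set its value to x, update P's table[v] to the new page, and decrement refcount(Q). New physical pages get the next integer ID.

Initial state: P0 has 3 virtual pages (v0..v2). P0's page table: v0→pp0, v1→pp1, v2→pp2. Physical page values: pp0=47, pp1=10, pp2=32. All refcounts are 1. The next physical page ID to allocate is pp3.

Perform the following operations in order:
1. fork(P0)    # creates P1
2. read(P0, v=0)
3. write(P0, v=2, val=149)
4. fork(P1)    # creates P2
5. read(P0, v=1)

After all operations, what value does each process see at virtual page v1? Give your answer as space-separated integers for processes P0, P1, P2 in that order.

Answer: 10 10 10

Derivation:
Op 1: fork(P0) -> P1. 3 ppages; refcounts: pp0:2 pp1:2 pp2:2
Op 2: read(P0, v0) -> 47. No state change.
Op 3: write(P0, v2, 149). refcount(pp2)=2>1 -> COPY to pp3. 4 ppages; refcounts: pp0:2 pp1:2 pp2:1 pp3:1
Op 4: fork(P1) -> P2. 4 ppages; refcounts: pp0:3 pp1:3 pp2:2 pp3:1
Op 5: read(P0, v1) -> 10. No state change.
P0: v1 -> pp1 = 10
P1: v1 -> pp1 = 10
P2: v1 -> pp1 = 10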